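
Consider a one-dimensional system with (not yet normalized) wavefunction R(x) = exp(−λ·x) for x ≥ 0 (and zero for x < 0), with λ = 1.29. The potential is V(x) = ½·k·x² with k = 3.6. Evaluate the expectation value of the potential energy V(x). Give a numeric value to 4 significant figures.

⟨V⟩ = ∫ V(x)·|R|² dx / ∫|R|² dx.
Every integrand reduces to terms xʲ·e^(−2λx) on [0, ∞); use ∫₀^∞ xʲ·e^(−2λx) dx = j!/(2λ)^(j+1).
State is unnormalized: ∫|R|² dx = 0.38760, and ∫R*·V(x)·R dx = 0.20963, so ⟨V⟩ = 0.20963 / 0.38760.
⟨V⟩ = 0.54083.

0.5408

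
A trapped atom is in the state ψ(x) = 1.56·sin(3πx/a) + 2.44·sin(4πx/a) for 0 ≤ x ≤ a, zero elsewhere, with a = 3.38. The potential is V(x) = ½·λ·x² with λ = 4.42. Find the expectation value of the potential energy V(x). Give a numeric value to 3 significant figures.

3.77

⟨V⟩ = ∫ V(x)·|ψ|² dx / ∫|ψ|² dx.
On 0 ≤ x ≤ a (j ≠ l): ∫sin²(jπx/a) dx = a/2, ∫sin(jπx/a)·sin(lπx/a) dx = 0; diagonal moments ∫x·sin²(jπx/a) dx = a²/4, ∫x²·sin²(jπx/a) dx = a³·(1/6 − 1/(4j²π²)); cross terms ∫x·sin(jπx/a)·sin(lπx/a) dx = 0 for j + l even and −4jla²/(π²(j² − l²)²) for j + l odd, ∫x²·sin(jπx/a)·sin(lπx/a) dx = (−1)^(j+l)·4jla³/(π²(j² − l²)²); higher powers the same way via product-to-sum and parts.
State is unnormalized: ∫|ψ|² dx = 14.174, and ∫ψ*·V(x)·ψ dx = 53.421, so ⟨V⟩ = 53.421 / 14.174.
⟨V⟩ = 3.7689.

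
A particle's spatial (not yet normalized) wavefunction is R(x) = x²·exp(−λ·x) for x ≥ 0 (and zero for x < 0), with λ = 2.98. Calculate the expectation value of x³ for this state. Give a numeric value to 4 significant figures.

⟨x³⟩ = ∫ x³·|R|² dx / ∫|R|² dx (integrals over the domain).
Every integrand reduces to terms xʲ·e^(−2λx) on [0, ∞); use ∫₀^∞ xʲ·e^(−2λx) dx = j!/(2λ)^(j+1).
State is unnormalized: ∫|R|² dx = 0.0031914, and ∫R*·x³·R dx = 0.0031656, so ⟨x³⟩ = 0.0031656 / 0.0031914.
⟨x³⟩ = 0.99193.

0.9919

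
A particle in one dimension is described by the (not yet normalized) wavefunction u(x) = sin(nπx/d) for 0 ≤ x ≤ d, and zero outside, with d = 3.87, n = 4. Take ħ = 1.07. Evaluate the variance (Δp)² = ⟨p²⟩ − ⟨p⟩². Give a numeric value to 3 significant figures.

Compute ⟨p⟩ and ⟨p²⟩ separately; (Δp)² = ⟨p²⟩ − ⟨p⟩².
d/dx sin(nπx/d) = (nπ/d)·cos(nπx/d) and d²/dx² sin(nπx/d) = −(nπ/d)²·sin(nπx/d); on 0 ≤ x ≤ d, ∫sin²(nπx/d) dx = d/2 and ∫sin(nπx/d)·cos(nπx/d) dx = 0.
Normalization: ∫|u|² dx = 1.9350.
⟨p⟩ = 0.0000 and ⟨p²⟩ = 12.072.
(Δp)² = 12.072 − (0.0000)² = 12.072.

12.1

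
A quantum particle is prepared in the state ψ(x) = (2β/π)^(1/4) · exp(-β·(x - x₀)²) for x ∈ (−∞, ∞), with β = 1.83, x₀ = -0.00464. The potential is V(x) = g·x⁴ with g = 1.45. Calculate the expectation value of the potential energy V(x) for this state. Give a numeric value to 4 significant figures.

⟨V⟩ = ∫ V(x)·|ψ|² dx.
Gaussian moments (u = x − x₀): ∫u^(2j)·e^(−2βu²) du = (2j−1)!!/(4β)^j · √(π/(2β)), odd powers integrate to 0; here √(π/(2β)) = 0.92648.
⟨V⟩ = 0.081209.

0.08121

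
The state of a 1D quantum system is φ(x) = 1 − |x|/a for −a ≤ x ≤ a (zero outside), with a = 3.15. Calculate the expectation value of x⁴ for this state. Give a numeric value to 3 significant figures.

⟨x⁴⟩ = ∫ x⁴·|φ|² dx / ∫|φ|² dx (integrals over the domain).
φ is even, so ∫ over [−a, a] = 2∫₀ᵃ with φ = 1 − x/a there: ∫₀ᵃ (1 − x/a)² dx = a/3, ∫₀ᵃ x²(1 − x/a)² dx = a³/30, ∫₀ᵃ x⁴(1 − x/a)² dx = a⁵/105.
State is unnormalized: ∫|φ|² dx = 2.1000, and ∫φ*·x⁴·φ dx = 5.9074, so ⟨x⁴⟩ = 5.9074 / 2.1000.
⟨x⁴⟩ = 2.8130.

2.81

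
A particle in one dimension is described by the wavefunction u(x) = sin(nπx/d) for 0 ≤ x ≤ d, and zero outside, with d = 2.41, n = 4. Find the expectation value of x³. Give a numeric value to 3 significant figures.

3.43

⟨x³⟩ = ∫ x³·|u|² dx / ∫|u|² dx (integrals over the domain).
With sin²θ = (1 − cos2θ)/2 on 0 ≤ x ≤ d: ∫sin²(nπx/d) dx = d/2, ∫x·sin²(nπx/d) dx = d²/4, ∫x²·sin²(nπx/d) dx = d³·(1/6 − 1/(4n²π²)); higher powers xᵏ the same way, integrating xᵏ·cos(2nπx/d) by parts.
State is unnormalized: ∫|u|² dx = 1.2050, and ∫u*·x³·u dx = 4.1366, so ⟨x³⟩ = 4.1366 / 1.2050.
⟨x³⟩ = 3.4329.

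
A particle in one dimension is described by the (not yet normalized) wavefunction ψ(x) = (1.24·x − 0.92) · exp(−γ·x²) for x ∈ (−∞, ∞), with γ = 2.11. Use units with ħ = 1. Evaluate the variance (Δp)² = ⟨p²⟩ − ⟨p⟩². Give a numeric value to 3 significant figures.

2.86

Compute ⟨p⟩ and ⟨p²⟩ separately; (Δp)² = ⟨p²⟩ − ⟨p⟩².
Expand each integrand as polynomial × e^(−2γx²) and use ∫x^(2j)·e^(−2γx²) dx = (2j−1)!!/(4γ)^j · √(π/(2γ)), odd powers → 0; here √(π/(2γ)) = 0.86282. Differentiate with the product rule, d/dx e^(−γx²) = −2γx·e^(−γx²).
Normalization: ∫|ψ|² dx = 0.88748.
⟨p⟩ = 0.0000 and ⟨p²⟩ = 2.8574.
(Δp)² = 2.8574 − (0.0000)² = 2.8574.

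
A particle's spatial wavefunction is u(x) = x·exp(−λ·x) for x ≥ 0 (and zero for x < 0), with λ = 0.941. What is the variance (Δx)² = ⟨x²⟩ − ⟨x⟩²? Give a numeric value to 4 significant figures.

Compute ⟨x⟩ and ⟨x²⟩ separately, then (Δx)² = ⟨x²⟩ − ⟨x⟩².
Every integrand reduces to terms xʲ·e^(−2λx) on [0, ∞); use ∫₀^∞ xʲ·e^(−2λx) dx = j!/(2λ)^(j+1).
Normalization: ∫|u|² dx = 0.30003.
⟨x⟩ = 1.5940 and ⟨x²⟩ = 3.3880.
(Δx)² = 3.3880 − (1.5940)² = 0.84700.

0.8470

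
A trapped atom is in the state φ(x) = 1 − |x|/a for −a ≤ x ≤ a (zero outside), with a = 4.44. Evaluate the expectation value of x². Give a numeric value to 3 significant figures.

1.97

⟨x²⟩ = ∫ x²·|φ|² dx / ∫|φ|² dx (integrals over the domain).
φ is even, so ∫ over [−a, a] = 2∫₀ᵃ with φ = 1 − x/a there: ∫₀ᵃ (1 − x/a)² dx = a/3, ∫₀ᵃ x²(1 − x/a)² dx = a³/30, ∫₀ᵃ x⁴(1 − x/a)² dx = a⁵/105.
State is unnormalized: ∫|φ|² dx = 2.9600, and ∫φ*·x²·φ dx = 5.8352, so ⟨x²⟩ = 5.8352 / 2.9600.
⟨x²⟩ = 1.9714.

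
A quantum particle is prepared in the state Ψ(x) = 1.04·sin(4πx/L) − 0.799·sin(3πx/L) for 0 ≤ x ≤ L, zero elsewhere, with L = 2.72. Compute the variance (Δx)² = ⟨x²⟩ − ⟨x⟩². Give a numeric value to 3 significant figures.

Compute ⟨x⟩ and ⟨x²⟩ separately, then (Δx)² = ⟨x²⟩ − ⟨x⟩².
On 0 ≤ x ≤ L (j ≠ l): ∫sin²(jπx/L) dx = L/2, ∫sin(jπx/L)·sin(lπx/L) dx = 0; diagonal moments ∫x·sin²(jπx/L) dx = L²/4, ∫x²·sin²(jπx/L) dx = L³·(1/6 − 1/(4j²π²)); cross terms ∫x·sin(jπx/L)·sin(lπx/L) dx = 0 for j + l even and −4jlL²/(π²(j² − l²)²) for j + l odd, ∫x²·sin(jπx/L)·sin(lπx/L) dx = (−1)^(j+l)·4jlL³/(π²(j² − l²)²); higher powers the same way via product-to-sum and parts.
Normalization: ∫|Ψ|² dx = 2.3392.
⟨x⟩ = 1.8817 and ⟨x²⟩ = 3.8550.
(Δx)² = 3.8550 − (1.8817)² = 0.31417.

0.314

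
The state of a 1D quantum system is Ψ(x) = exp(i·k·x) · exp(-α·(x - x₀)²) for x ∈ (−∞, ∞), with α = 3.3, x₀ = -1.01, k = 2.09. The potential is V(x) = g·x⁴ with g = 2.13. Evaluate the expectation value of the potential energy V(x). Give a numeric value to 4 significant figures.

3.241

⟨V⟩ = ∫ V(x)·|Ψ|² dx / ∫|Ψ|² dx.
Gaussian moments (u = x − x₀): ∫u^(2j)·e^(−2αu²) du = (2j−1)!!/(4α)^j · √(π/(2α)), odd powers integrate to 0; here √(π/(2α)) = 0.68993.
State is unnormalized: ∫|Ψ|² dx = 0.68993, and ∫Ψ*·V(x)·Ψ dx = 2.2359, so ⟨V⟩ = 2.2359 / 0.68993.
⟨V⟩ = 3.2408.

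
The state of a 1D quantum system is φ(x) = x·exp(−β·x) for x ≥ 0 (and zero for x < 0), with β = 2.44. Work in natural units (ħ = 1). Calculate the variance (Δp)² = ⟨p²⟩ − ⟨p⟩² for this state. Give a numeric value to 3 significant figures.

5.95

Compute ⟨p⟩ and ⟨p²⟩ separately; (Δp)² = ⟨p²⟩ − ⟨p⟩².
Differentiate x·exp(−β·x) with the product rule; every integrand then reduces to terms xʲ·e^(−2βx) on [0, ∞), with ∫₀^∞ xʲ·e^(−2βx) dx = j!/(2β)^(j+1).
Normalization: ∫|φ|² dx = 0.017210.
⟨p⟩ = 0.0000 and ⟨p²⟩ = 5.9536.
(Δp)² = 5.9536 − (0.0000)² = 5.9536.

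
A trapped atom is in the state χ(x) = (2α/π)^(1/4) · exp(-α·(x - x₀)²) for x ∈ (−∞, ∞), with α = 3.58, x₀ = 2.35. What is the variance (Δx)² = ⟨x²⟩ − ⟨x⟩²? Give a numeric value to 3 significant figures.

Compute ⟨x⟩ and ⟨x²⟩ separately, then (Δx)² = ⟨x²⟩ − ⟨x⟩².
Gaussian moments (u = x − x₀): ∫u^(2j)·e^(−2αu²) du = (2j−1)!!/(4α)^j · √(π/(2α)), odd powers integrate to 0; here √(π/(2α)) = 0.66240.
⟨x⟩ = 2.3500 and ⟨x²⟩ = 5.5923.
(Δx)² = 5.5923 − (2.3500)² = 0.069832.

0.0698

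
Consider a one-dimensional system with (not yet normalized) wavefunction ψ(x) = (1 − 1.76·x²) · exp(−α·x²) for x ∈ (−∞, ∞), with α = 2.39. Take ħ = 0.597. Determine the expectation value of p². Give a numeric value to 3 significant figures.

1.86

p² ψ = −ħ² d²ψ/dx²; ⟨p²⟩ = −ħ² ∫ ψ*·ψ'' dx / ∫|ψ|² dx.
Expand each integrand as polynomial × e^(−2αx²) and use ∫x^(2j)·e^(−2αx²) dx = (2j−1)!!/(4α)^j · √(π/(2α)), odd powers → 0; here √(π/(2α)) = 0.81070. Differentiate with the product rule, d/dx e^(−αx²) = −2αx·e^(−αx²).
State is unnormalized: ∫|ψ|² dx = 0.59463, and ∫ψ*·(−ħ² ψ'') dx = 1.1087, so ⟨p²⟩ = 1.1087 / 0.59463.
⟨p²⟩ = 1.8645.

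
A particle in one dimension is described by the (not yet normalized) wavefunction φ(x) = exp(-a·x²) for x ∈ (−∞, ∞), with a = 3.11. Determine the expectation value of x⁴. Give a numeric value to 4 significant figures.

⟨x⁴⟩ = ∫ x⁴·|φ|² dx / ∫|φ|² dx (integrals over the domain).
Gaussian moments: ∫x^(2j)·e^(−2ax²) dx = (2j−1)!!/(4a)^j · √(π/(2a)), odd powers integrate to 0; here √(π/(2a)) = 0.71069.
State is unnormalized: ∫|φ|² dx = 0.71069, and ∫φ*·x⁴·φ dx = 0.013777, so ⟨x⁴⟩ = 0.013777 / 0.71069.
⟨x⁴⟩ = 0.019386.

0.01939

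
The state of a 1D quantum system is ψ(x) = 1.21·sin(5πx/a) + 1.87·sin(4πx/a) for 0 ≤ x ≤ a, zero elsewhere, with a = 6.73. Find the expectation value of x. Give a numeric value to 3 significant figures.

2.14

⟨x⟩ = ∫ x·|ψ|² dx / ∫|ψ|² dx (integrals over the domain).
On 0 ≤ x ≤ a (j ≠ l): ∫sin²(jπx/a) dx = a/2, ∫sin(jπx/a)·sin(lπx/a) dx = 0; diagonal moments ∫x·sin²(jπx/a) dx = a²/4, ∫x²·sin²(jπx/a) dx = a³·(1/6 − 1/(4j²π²)); cross terms ∫x·sin(jπx/a)·sin(lπx/a) dx = 0 for j + l even and −4jla²/(π²(j² − l²)²) for j + l odd, ∫x²·sin(jπx/a)·sin(lπx/a) dx = (−1)^(j+l)·4jla³/(π²(j² − l²)²); higher powers the same way via product-to-sum and parts.
State is unnormalized: ∫|ψ|² dx = 16.694, and ∫ψ*·x·ψ dx = 35.663, so ⟨x⟩ = 35.663 / 16.694.
⟨x⟩ = 2.1363.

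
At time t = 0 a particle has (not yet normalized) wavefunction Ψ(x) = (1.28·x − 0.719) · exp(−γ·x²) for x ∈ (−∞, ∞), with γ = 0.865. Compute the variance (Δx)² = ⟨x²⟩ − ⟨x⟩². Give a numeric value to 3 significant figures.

0.277

Compute ⟨x⟩ and ⟨x²⟩ separately, then (Δx)² = ⟨x²⟩ − ⟨x⟩².
Expand each integrand as polynomial × e^(−2γx²) and use ∫x^(2j)·e^(−2γx²) dx = (2j−1)!!/(4γ)^j · √(π/(2γ)), odd powers → 0; here √(π/(2γ)) = 1.3476.
Normalization: ∫|Ψ|² dx = 1.3348.
⟨x⟩ = -0.53709 and ⟨x²⟩ = 0.56536.
(Δx)² = 0.56536 − (-0.53709)² = 0.27690.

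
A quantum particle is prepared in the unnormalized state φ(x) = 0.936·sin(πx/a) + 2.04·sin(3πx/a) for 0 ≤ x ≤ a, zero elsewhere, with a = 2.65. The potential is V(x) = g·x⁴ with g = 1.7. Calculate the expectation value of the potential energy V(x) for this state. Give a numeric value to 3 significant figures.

18.7

⟨V⟩ = ∫ V(x)·|φ|² dx / ∫|φ|² dx.
On 0 ≤ x ≤ a (j ≠ l): ∫sin²(jπx/a) dx = a/2, ∫sin(jπx/a)·sin(lπx/a) dx = 0; diagonal moments ∫x·sin²(jπx/a) dx = a²/4, ∫x²·sin²(jπx/a) dx = a³·(1/6 − 1/(4j²π²)); cross terms ∫x·sin(jπx/a)·sin(lπx/a) dx = 0 for j + l even and −4jla²/(π²(j² − l²)²) for j + l odd, ∫x²·sin(jπx/a)·sin(lπx/a) dx = (−1)^(j+l)·4jla³/(π²(j² − l²)²); higher powers the same way via product-to-sum and parts.
State is unnormalized: ∫|φ|² dx = 6.6749, and ∫φ*·V(x)·φ dx = 124.55, so ⟨V⟩ = 124.55 / 6.6749.
⟨V⟩ = 18.660.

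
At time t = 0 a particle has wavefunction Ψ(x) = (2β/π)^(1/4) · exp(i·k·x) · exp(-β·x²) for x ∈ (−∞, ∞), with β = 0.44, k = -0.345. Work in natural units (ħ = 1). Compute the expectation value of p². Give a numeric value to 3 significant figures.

0.559

p² Ψ = −ħ² d²Ψ/dx²; ⟨p²⟩ = −ħ² ∫ Ψ*·Ψ'' dx.
Gaussian moments: ∫x^(2j)·e^(−2βx²) dx = (2j−1)!!/(4β)^j · √(π/(2β)), odd powers integrate to 0; here √(π/(2β)) = 1.8894. Derivatives: Ψ′ = (ik − 2βx)·Ψ, Ψ″ = ((ik − 2βx)² − 2β)·Ψ; the odd-in-x pieces drop out.
⟨p²⟩ = 0.55903.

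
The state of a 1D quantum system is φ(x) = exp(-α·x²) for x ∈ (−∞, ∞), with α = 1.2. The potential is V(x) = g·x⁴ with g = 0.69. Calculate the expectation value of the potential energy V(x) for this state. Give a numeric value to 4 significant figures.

⟨V⟩ = ∫ V(x)·|φ|² dx / ∫|φ|² dx.
Gaussian moments: ∫x^(2j)·e^(−2αx²) dx = (2j−1)!!/(4α)^j · √(π/(2α)), odd powers integrate to 0; here √(π/(2α)) = 1.1441.
State is unnormalized: ∫|φ|² dx = 1.1441, and ∫φ*·V(x)·φ dx = 0.10279, so ⟨V⟩ = 0.10279 / 1.1441.
⟨V⟩ = 0.089844.

0.08984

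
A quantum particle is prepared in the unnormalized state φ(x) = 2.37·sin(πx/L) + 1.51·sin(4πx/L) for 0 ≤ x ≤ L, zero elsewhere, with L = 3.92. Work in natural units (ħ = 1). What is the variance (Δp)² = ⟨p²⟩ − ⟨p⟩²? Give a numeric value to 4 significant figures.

Compute ⟨p⟩ and ⟨p²⟩ separately; (Δp)² = ⟨p²⟩ − ⟨p⟩².
d²/dx² sin(jπx/L) = −(jπ/L)²·sin(jπx/L); on 0 ≤ x ≤ L, ∫sin²(jπx/L) dx = L/2 and ∫sin(jπx/L)·sin(lπx/L) dx = 0 for j ≠ l, so only diagonal terms survive in ∫|φ|² and ∫φ·φ″; ∫φ·φ′ dx = [φ²/2] between the walls = 0.
Normalization: ∫|φ|² dx = 15.478.
⟨p⟩ = 0.0000 and ⟨p²⟩ = 3.4240.
(Δp)² = 3.4240 − (0.0000)² = 3.4240.

3.424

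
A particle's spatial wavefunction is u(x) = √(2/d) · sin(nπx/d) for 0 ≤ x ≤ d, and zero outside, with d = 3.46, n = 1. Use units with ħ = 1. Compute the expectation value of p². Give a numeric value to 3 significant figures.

p² u = −ħ² d²u/dx²; ⟨p²⟩ = −ħ² ∫ u*·u'' dx.
d/dx sin(nπx/d) = (nπ/d)·cos(nπx/d) and d²/dx² sin(nπx/d) = −(nπ/d)²·sin(nπx/d); on 0 ≤ x ≤ d, ∫sin²(nπx/d) dx = d/2 and ∫sin(nπx/d)·cos(nπx/d) dx = 0.
⟨p²⟩ = 0.82442.

0.824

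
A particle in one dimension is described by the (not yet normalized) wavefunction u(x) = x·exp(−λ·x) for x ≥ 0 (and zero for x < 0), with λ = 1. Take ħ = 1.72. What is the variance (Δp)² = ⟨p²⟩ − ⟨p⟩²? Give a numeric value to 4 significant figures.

2.958

Compute ⟨p⟩ and ⟨p²⟩ separately; (Δp)² = ⟨p²⟩ − ⟨p⟩².
Differentiate x·exp(−λ·x) with the product rule; every integrand then reduces to terms xʲ·e^(−2λx) on [0, ∞), with ∫₀^∞ xʲ·e^(−2λx) dx = j!/(2λ)^(j+1).
Normalization: ∫|u|² dx = 0.25000.
⟨p⟩ = 0.0000 and ⟨p²⟩ = 2.9584.
(Δp)² = 2.9584 − (0.0000)² = 2.9584.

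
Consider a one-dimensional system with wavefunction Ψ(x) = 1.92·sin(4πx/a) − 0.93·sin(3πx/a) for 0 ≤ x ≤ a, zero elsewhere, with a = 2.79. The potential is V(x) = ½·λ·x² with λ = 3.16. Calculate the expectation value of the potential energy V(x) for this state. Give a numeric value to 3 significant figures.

⟨V⟩ = ∫ V(x)·|Ψ|² dx / ∫|Ψ|² dx.
On 0 ≤ x ≤ a (j ≠ l): ∫sin²(jπx/a) dx = a/2, ∫sin(jπx/a)·sin(lπx/a) dx = 0; diagonal moments ∫x·sin²(jπx/a) dx = a²/4, ∫x²·sin²(jπx/a) dx = a³·(1/6 − 1/(4j²π²)); cross terms ∫x·sin(jπx/a)·sin(lπx/a) dx = 0 for j + l even and −4jla²/(π²(j² − l²)²) for j + l odd, ∫x²·sin(jπx/a)·sin(lπx/a) dx = (−1)^(j+l)·4jla³/(π²(j² − l²)²); higher powers the same way via product-to-sum and parts.
State is unnormalized: ∫|Ψ|² dx = 6.3491, and ∫Ψ*·V(x)·Ψ dx = 37.908, so ⟨V⟩ = 37.908 / 6.3491.
⟨V⟩ = 5.9706.

5.97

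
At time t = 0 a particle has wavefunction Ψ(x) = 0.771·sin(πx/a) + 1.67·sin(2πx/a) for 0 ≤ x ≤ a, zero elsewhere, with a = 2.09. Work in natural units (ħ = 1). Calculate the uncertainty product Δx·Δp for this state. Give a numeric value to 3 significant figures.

Δx = √(⟨x²⟩−⟨x⟩²), Δp = √(⟨p²⟩−⟨p⟩²).
On 0 ≤ x ≤ a (j ≠ l): ∫sin²(jπx/a) dx = a/2, ∫sin(jπx/a)·sin(lπx/a) dx = 0; diagonal moments ∫x·sin²(jπx/a) dx = a²/4, ∫x²·sin²(jπx/a) dx = a³·(1/6 − 1/(4j²π²)); cross terms ∫x·sin(jπx/a)·sin(lπx/a) dx = 0 for j + l even and −4jla²/(π²(j² − l²)²) for j + l odd, ∫x²·sin(jπx/a)·sin(lπx/a) dx = (−1)^(j+l)·4jla³/(π²(j² − l²)²); higher powers the same way via product-to-sum and parts. d²/dx² sin(jπx/a) = −(jπ/a)²·sin(jπx/a); on 0 ≤ x ≤ a, ∫sin²(jπx/a) dx = a/2 and ∫sin(jπx/a)·sin(lπx/a) dx = 0 for j ≠ l, so only diagonal terms survive in ∫|Ψ|² and ∫Ψ·Ψ″; ∫Ψ·Ψ′ dx = [Ψ²/2] between the walls = 0.
Normalization: ∫|Ψ|² dx = 3.5356.
⟨x⟩ = 0.75846, ⟨x²⟩ = 0.77269 ⇒ Δx = 0.44432.
⟨p⟩ = 0.0000, ⟨p²⟩ = 7.8469 ⇒ Δp = 2.8012.
Δx·Δp = 1.2447.

1.24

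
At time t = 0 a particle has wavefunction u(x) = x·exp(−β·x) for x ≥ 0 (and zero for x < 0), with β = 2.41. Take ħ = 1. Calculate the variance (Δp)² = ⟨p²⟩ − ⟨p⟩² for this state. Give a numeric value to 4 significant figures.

5.808

Compute ⟨p⟩ and ⟨p²⟩ separately; (Δp)² = ⟨p²⟩ − ⟨p⟩².
Differentiate x·exp(−β·x) with the product rule; every integrand then reduces to terms xʲ·e^(−2βx) on [0, ∞), with ∫₀^∞ xʲ·e^(−2βx) dx = j!/(2β)^(j+1).
Normalization: ∫|u|² dx = 0.017860.
⟨p⟩ = 0.0000 and ⟨p²⟩ = 5.8081.
(Δp)² = 5.8081 − (0.0000)² = 5.8081.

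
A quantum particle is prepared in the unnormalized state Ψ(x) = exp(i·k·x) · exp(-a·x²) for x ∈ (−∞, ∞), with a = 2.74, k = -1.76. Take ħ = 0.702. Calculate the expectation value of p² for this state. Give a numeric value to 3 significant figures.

2.88

p² Ψ = −ħ² d²Ψ/dx²; ⟨p²⟩ = −ħ² ∫ Ψ*·Ψ'' dx / ∫|Ψ|² dx.
Gaussian moments: ∫x^(2j)·e^(−2ax²) dx = (2j−1)!!/(4a)^j · √(π/(2a)), odd powers integrate to 0; here √(π/(2a)) = 0.75715. Derivatives: Ψ′ = (ik − 2ax)·Ψ, Ψ″ = ((ik − 2ax)² − 2a)·Ψ; the odd-in-x pieces drop out.
State is unnormalized: ∫|Ψ|² dx = 0.75715, and ∫Ψ*·(−ħ² Ψ'') dx = 2.1782, so ⟨p²⟩ = 2.1782 / 0.75715.
⟨p²⟩ = 2.8768.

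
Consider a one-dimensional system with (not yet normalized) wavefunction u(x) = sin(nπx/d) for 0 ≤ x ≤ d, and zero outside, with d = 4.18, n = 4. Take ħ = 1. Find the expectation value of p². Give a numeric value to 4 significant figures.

p² u = −ħ² d²u/dx²; ⟨p²⟩ = −ħ² ∫ u*·u'' dx / ∫|u|² dx.
d/dx sin(nπx/d) = (nπ/d)·cos(nπx/d) and d²/dx² sin(nπx/d) = −(nπ/d)²·sin(nπx/d); on 0 ≤ x ≤ d, ∫sin²(nπx/d) dx = d/2 and ∫sin(nπx/d)·cos(nπx/d) dx = 0.
State is unnormalized: ∫|u|² dx = 2.0900, and ∫u*·(−ħ² u'') dx = 18.889, so ⟨p²⟩ = 18.889 / 2.0900.
⟨p²⟩ = 9.0379.

9.038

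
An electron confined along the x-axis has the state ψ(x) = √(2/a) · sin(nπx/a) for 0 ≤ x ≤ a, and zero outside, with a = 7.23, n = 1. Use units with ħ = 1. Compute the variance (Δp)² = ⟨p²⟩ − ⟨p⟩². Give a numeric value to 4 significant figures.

0.1888

Compute ⟨p⟩ and ⟨p²⟩ separately; (Δp)² = ⟨p²⟩ − ⟨p⟩².
d/dx sin(nπx/a) = (nπ/a)·cos(nπx/a) and d²/dx² sin(nπx/a) = −(nπ/a)²·sin(nπx/a); on 0 ≤ x ≤ a, ∫sin²(nπx/a) dx = a/2 and ∫sin(nπx/a)·cos(nπx/a) dx = 0.
⟨p⟩ = 0.0000 and ⟨p²⟩ = 0.18881.
(Δp)² = 0.18881 − (0.0000)² = 0.18881.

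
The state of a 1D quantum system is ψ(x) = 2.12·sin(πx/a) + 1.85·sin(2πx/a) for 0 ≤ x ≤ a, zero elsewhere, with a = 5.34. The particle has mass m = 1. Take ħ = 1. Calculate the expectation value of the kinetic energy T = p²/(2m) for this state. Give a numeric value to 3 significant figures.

0.397

T = −(ħ²/2m) d²/dx², so ⟨T⟩ = −(ħ²/2m) ∫ ψ*·ψ'' dx / ∫|ψ|² dx; with m = 1.
d²/dx² sin(jπx/a) = −(jπ/a)²·sin(jπx/a); on 0 ≤ x ≤ a, ∫sin²(jπx/a) dx = a/2 and ∫sin(jπx/a)·sin(lπx/a) dx = 0 for j ≠ l, so only diagonal terms survive in ∫|ψ|² and ∫ψ·ψ″; ∫ψ·ψ′ dx = [ψ²/2] between the walls = 0.
State is unnormalized: ∫|ψ|² dx = 21.138, and ∫ψ*·(−ħ²/2m · ψ'') dx = 8.4023, so ⟨T⟩ = 8.4023 / 21.138.
⟨T⟩ = 0.39749.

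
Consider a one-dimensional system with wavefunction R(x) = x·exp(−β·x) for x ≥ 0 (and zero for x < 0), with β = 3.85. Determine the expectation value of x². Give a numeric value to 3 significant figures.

⟨x²⟩ = ∫ x²·|R|² dx / ∫|R|² dx (integrals over the domain).
Every integrand reduces to terms xʲ·e^(−2βx) on [0, ∞); use ∫₀^∞ xʲ·e^(−2βx) dx = j!/(2β)^(j+1).
State is unnormalized: ∫|R|² dx = 0.0043808, and ∫R*·x²·R dx = 0.00088666, so ⟨x²⟩ = 0.00088666 / 0.0043808.
⟨x²⟩ = 0.20240.

0.202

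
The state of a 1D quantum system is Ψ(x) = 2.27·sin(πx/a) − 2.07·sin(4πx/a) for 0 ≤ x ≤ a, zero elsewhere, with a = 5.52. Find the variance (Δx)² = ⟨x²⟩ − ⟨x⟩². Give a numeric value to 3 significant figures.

Compute ⟨x⟩ and ⟨x²⟩ separately, then (Δx)² = ⟨x²⟩ − ⟨x⟩².
On 0 ≤ x ≤ a (j ≠ l): ∫sin²(jπx/a) dx = a/2, ∫sin(jπx/a)·sin(lπx/a) dx = 0; diagonal moments ∫x·sin²(jπx/a) dx = a²/4, ∫x²·sin²(jπx/a) dx = a³·(1/6 − 1/(4j²π²)); cross terms ∫x·sin(jπx/a)·sin(lπx/a) dx = 0 for j + l even and −4jla²/(π²(j² − l²)²) for j + l odd, ∫x²·sin(jπx/a)·sin(lπx/a) dx = (−1)^(j+l)·4jla³/(π²(j² − l²)²); higher powers the same way via product-to-sum and parts.
Normalization: ∫|Ψ|² dx = 26.048.
⟨x⟩ = 2.8392 and ⟨x²⟩ = 9.7074.
(Δx)² = 9.7074 − (2.8392)² = 1.6463.

1.65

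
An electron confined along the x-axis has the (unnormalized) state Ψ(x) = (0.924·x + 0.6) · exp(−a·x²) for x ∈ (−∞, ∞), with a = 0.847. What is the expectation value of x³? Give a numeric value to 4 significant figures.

⟨x³⟩ = ∫ x³·|Ψ|² dx / ∫|Ψ|² dx (integrals over the domain).
Expand each integrand as polynomial × e^(−2ax²) and use ∫x^(2j)·e^(−2ax²) dx = (2j−1)!!/(4a)^j · √(π/(2a)), odd powers → 0; here √(π/(2a)) = 1.3618.
State is unnormalized: ∫|Ψ|² dx = 0.83343, and ∫Ψ*·x³·Ψ dx = 0.39464, so ⟨x³⟩ = 0.39464 / 0.83343.
⟨x³⟩ = 0.47352.

0.4735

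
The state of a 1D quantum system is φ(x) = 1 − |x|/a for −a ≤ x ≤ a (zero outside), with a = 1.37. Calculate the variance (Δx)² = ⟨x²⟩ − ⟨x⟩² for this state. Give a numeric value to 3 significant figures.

0.188

Compute ⟨x⟩ and ⟨x²⟩ separately, then (Δx)² = ⟨x²⟩ − ⟨x⟩².
φ is even, so ∫ over [−a, a] = 2∫₀ᵃ with φ = 1 − x/a there: ∫₀ᵃ (1 − x/a)² dx = a/3, ∫₀ᵃ x²(1 − x/a)² dx = a³/30, ∫₀ᵃ x⁴(1 − x/a)² dx = a⁵/105.
Normalization: ∫|φ|² dx = 0.91333.
⟨x⟩ = 0.0000 and ⟨x²⟩ = 0.18769.
(Δx)² = 0.18769 − (0.0000)² = 0.18769.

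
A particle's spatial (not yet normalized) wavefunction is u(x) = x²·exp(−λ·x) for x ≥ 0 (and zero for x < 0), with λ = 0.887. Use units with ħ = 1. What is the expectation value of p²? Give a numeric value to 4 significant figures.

0.2623

p² u = −ħ² d²u/dx²; ⟨p²⟩ = −ħ² ∫ u*·u'' dx / ∫|u|² dx.
Differentiate x²·exp(−λ·x) with the product rule; every integrand then reduces to terms xʲ·e^(−2λx) on [0, ∞), with ∫₀^∞ xʲ·e^(−2λx) dx = j!/(2λ)^(j+1).
State is unnormalized: ∫|u|² dx = 1.3660, and ∫u*·(−ħ² u'') dx = 0.35824, so ⟨p²⟩ = 0.35824 / 1.3660.
⟨p²⟩ = 0.26226.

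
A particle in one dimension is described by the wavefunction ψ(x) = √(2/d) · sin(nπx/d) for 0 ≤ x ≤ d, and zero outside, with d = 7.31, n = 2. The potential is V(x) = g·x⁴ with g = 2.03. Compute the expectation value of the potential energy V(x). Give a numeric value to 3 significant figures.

1.02e+03

⟨V⟩ = ∫ V(x)·|ψ|² dx.
With sin²θ = (1 − cos2θ)/2 on 0 ≤ x ≤ d: ∫sin²(nπx/d) dx = d/2, ∫x·sin²(nπx/d) dx = d²/4, ∫x²·sin²(nπx/d) dx = d³·(1/6 − 1/(4n²π²)); higher powers xᵏ the same way, integrating xᵏ·cos(2nπx/d) by parts.
⟨V⟩ = 1018.1.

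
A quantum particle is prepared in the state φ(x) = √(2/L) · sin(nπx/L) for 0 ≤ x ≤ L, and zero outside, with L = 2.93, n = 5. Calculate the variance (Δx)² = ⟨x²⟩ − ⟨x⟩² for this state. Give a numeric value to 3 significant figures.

Compute ⟨x⟩ and ⟨x²⟩ separately, then (Δx)² = ⟨x²⟩ − ⟨x⟩².
With sin²θ = (1 − cos2θ)/2 on 0 ≤ x ≤ L: ∫sin²(nπx/L) dx = L/2, ∫x·sin²(nπx/L) dx = L²/4, ∫x²·sin²(nπx/L) dx = L³·(1/6 − 1/(4n²π²)); higher powers xᵏ the same way, integrating xᵏ·cos(2nπx/L) by parts.
⟨x⟩ = 1.4650 and ⟨x²⟩ = 2.8442.
(Δx)² = 2.8442 − (1.4650)² = 0.69801.

0.698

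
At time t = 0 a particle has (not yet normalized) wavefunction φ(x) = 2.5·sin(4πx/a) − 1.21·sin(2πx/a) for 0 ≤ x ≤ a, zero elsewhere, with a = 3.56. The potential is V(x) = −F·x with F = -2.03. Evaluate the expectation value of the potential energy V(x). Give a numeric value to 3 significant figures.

3.61

⟨V⟩ = ∫ V(x)·|φ|² dx / ∫|φ|² dx.
On 0 ≤ x ≤ a (j ≠ l): ∫sin²(jπx/a) dx = a/2, ∫sin(jπx/a)·sin(lπx/a) dx = 0; diagonal moments ∫x·sin²(jπx/a) dx = a²/4, ∫x²·sin²(jπx/a) dx = a³·(1/6 − 1/(4j²π²)); cross terms ∫x·sin(jπx/a)·sin(lπx/a) dx = 0 for j + l even and −4jla²/(π²(j² − l²)²) for j + l odd, ∫x²·sin(jπx/a)·sin(lπx/a) dx = (−1)^(j+l)·4jla³/(π²(j² − l²)²); higher powers the same way via product-to-sum and parts.
State is unnormalized: ∫|φ|² dx = 13.731, and ∫φ*·V(x)·φ dx = 49.616, so ⟨V⟩ = 49.616 / 13.731.
⟨V⟩ = 3.6134.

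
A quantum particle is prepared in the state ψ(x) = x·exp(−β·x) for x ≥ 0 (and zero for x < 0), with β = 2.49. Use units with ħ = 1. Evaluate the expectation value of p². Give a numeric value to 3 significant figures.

6.20

p² ψ = −ħ² d²ψ/dx²; ⟨p²⟩ = −ħ² ∫ ψ*·ψ'' dx / ∫|ψ|² dx.
Differentiate x·exp(−β·x) with the product rule; every integrand then reduces to terms xʲ·e^(−2βx) on [0, ∞), with ∫₀^∞ xʲ·e^(−2βx) dx = j!/(2β)^(j+1).
State is unnormalized: ∫|ψ|² dx = 0.016194, and ∫ψ*·(−ħ² ψ'') dx = 0.10040, so ⟨p²⟩ = 0.10040 / 0.016194.
⟨p²⟩ = 6.2001.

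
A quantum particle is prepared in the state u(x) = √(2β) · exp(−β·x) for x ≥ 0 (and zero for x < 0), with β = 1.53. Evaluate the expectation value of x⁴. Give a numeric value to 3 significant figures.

⟨x⁴⟩ = ∫ x⁴·|u|² dx (integrals over the domain).
Every integrand reduces to terms xʲ·e^(−2βx) on [0, ∞); use ∫₀^∞ xʲ·e^(−2βx) dx = j!/(2β)^(j+1).
⟨x⁴⟩ = 0.27373.

0.274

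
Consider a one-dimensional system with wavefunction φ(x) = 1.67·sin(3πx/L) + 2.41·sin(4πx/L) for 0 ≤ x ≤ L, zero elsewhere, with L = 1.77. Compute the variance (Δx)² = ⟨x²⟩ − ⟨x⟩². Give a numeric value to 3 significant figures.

Compute ⟨x⟩ and ⟨x²⟩ separately, then (Δx)² = ⟨x²⟩ − ⟨x⟩².
On 0 ≤ x ≤ L (j ≠ l): ∫sin²(jπx/L) dx = L/2, ∫sin(jπx/L)·sin(lπx/L) dx = 0; diagonal moments ∫x·sin²(jπx/L) dx = L²/4, ∫x²·sin²(jπx/L) dx = L³·(1/6 − 1/(4j²π²)); cross terms ∫x·sin(jπx/L)·sin(lπx/L) dx = 0 for j + l even and −4jlL²/(π²(j² − l²)²) for j + l odd, ∫x²·sin(jπx/L)·sin(lπx/L) dx = (−1)^(j+l)·4jlL³/(π²(j² − l²)²); higher powers the same way via product-to-sum and parts.
Normalization: ∫|φ|² dx = 7.6083.
⟨x⟩ = 0.55602 and ⟨x²⟩ = 0.44959.
(Δx)² = 0.44959 − (0.55602)² = 0.14043.

0.140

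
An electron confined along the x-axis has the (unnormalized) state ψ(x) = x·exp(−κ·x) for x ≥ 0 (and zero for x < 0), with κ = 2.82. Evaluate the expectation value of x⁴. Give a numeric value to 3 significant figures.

⟨x⁴⟩ = ∫ x⁴·|ψ|² dx / ∫|ψ|² dx (integrals over the domain).
Every integrand reduces to terms xʲ·e^(−2κx) on [0, ∞); use ∫₀^∞ xʲ·e^(−2κx) dx = j!/(2κ)^(j+1).
State is unnormalized: ∫|ψ|² dx = 0.011148, and ∫ψ*·x⁴·ψ dx = 0.0039662, so ⟨x⁴⟩ = 0.0039662 / 0.011148.
⟨x⁴⟩ = 0.35578.

0.356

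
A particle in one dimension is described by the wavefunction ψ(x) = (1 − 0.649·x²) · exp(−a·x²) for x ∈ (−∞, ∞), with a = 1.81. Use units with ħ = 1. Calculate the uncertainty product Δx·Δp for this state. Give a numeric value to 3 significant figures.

0.502

Δx = √(⟨x²⟩−⟨x⟩²), Δp = √(⟨p²⟩−⟨p⟩²).
Expand each integrand as polynomial × e^(−2ax²) and use ∫x^(2j)·e^(−2ax²) dx = (2j−1)!!/(4a)^j · √(π/(2a)), odd powers → 0; here √(π/(2a)) = 0.93158. Differentiate with the product rule, d/dx e^(−ax²) = −2ax·e^(−ax²).
Normalization: ∫|ψ|² dx = 0.78702.
⟨x⟩ = 0.0000, ⟨x²⟩ = 0.095264 ⇒ Δx = 0.30865.
⟨p⟩ = 0.0000, ⟨p²⟩ = 2.6471 ⇒ Δp = 1.6270.
Δx·Δp = 0.50217.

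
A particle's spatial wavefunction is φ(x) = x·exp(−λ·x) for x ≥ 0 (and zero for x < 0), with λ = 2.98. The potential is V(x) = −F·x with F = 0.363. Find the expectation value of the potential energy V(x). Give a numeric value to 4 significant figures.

-0.1827

⟨V⟩ = ∫ V(x)·|φ|² dx / ∫|φ|² dx.
Every integrand reduces to terms xʲ·e^(−2λx) on [0, ∞); use ∫₀^∞ xʲ·e^(−2λx) dx = j!/(2λ)^(j+1).
State is unnormalized: ∫|φ|² dx = 0.0094469, and ∫φ*·V(x)·φ dx = -0.0017261, so ⟨V⟩ = -0.0017261 / 0.0094469.
⟨V⟩ = -0.18272.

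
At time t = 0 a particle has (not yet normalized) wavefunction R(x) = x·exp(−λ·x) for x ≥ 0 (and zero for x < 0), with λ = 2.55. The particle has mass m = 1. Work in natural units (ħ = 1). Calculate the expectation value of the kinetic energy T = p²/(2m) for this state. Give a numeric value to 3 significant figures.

3.25

T = −(ħ²/2m) d²/dx², so ⟨T⟩ = −(ħ²/2m) ∫ R*·R'' dx / ∫|R|² dx; with m = 1.
Differentiate x·exp(−λ·x) with the product rule; every integrand then reduces to terms xʲ·e^(−2λx) on [0, ∞), with ∫₀^∞ xʲ·e^(−2λx) dx = j!/(2λ)^(j+1).
State is unnormalized: ∫|R|² dx = 0.015077, and ∫R*·(−ħ²/2m · R'') dx = 0.049020, so ⟨T⟩ = 0.049020 / 0.015077.
⟨T⟩ = 3.2513.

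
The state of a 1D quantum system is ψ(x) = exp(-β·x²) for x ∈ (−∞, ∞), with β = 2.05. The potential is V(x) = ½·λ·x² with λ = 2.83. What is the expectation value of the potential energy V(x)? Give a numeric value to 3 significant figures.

⟨V⟩ = ∫ V(x)·|ψ|² dx / ∫|ψ|² dx.
Gaussian moments: ∫x^(2j)·e^(−2βx²) dx = (2j−1)!!/(4β)^j · √(π/(2β)), odd powers integrate to 0; here √(π/(2β)) = 0.87535.
State is unnormalized: ∫|ψ|² dx = 0.87535, and ∫ψ*·V(x)·ψ dx = 0.15105, so ⟨V⟩ = 0.15105 / 0.87535.
⟨V⟩ = 0.17256.

0.173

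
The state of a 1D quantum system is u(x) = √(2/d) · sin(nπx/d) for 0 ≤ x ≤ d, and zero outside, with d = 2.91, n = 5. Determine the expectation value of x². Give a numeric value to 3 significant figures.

⟨x²⟩ = ∫ x²·|u|² dx (integrals over the domain).
With sin²θ = (1 − cos2θ)/2 on 0 ≤ x ≤ d: ∫sin²(nπx/d) dx = d/2, ∫x·sin²(nπx/d) dx = d²/4, ∫x²·sin²(nπx/d) dx = d³·(1/6 − 1/(4n²π²)); higher powers xᵏ the same way, integrating xᵏ·cos(2nπx/d) by parts.
⟨x²⟩ = 2.8055.

2.81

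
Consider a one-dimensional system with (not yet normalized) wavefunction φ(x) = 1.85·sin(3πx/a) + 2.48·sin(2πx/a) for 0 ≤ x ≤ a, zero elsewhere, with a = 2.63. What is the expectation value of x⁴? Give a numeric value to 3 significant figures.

⟨x⁴⟩ = ∫ x⁴·|φ|² dx / ∫|φ|² dx (integrals over the domain).
On 0 ≤ x ≤ a (j ≠ l): ∫sin²(jπx/a) dx = a/2, ∫sin(jπx/a)·sin(lπx/a) dx = 0; diagonal moments ∫x·sin²(jπx/a) dx = a²/4, ∫x²·sin²(jπx/a) dx = a³·(1/6 − 1/(4j²π²)); cross terms ∫x·sin(jπx/a)·sin(lπx/a) dx = 0 for j + l even and −4jla²/(π²(j² − l²)²) for j + l odd, ∫x²·sin(jπx/a)·sin(lπx/a) dx = (−1)^(j+l)·4jla³/(π²(j² − l²)²); higher powers the same way via product-to-sum and parts.
State is unnormalized: ∫|φ|² dx = 12.588, and ∫φ*·x⁴·φ dx = 26.040, so ⟨x⁴⟩ = 26.040 / 12.588.
⟨x⁴⟩ = 2.0685.

2.07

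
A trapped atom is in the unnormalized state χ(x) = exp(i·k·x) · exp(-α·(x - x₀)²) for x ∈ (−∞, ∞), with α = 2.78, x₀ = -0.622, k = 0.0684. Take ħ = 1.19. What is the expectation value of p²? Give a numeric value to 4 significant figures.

3.943

p² χ = −ħ² d²χ/dx²; ⟨p²⟩ = −ħ² ∫ χ*·χ'' dx / ∫|χ|² dx.
Gaussian moments (u = x − x₀): ∫u^(2j)·e^(−2αu²) du = (2j−1)!!/(4α)^j · √(π/(2α)), odd powers integrate to 0; here √(π/(2α)) = 0.75169. Derivatives: χ′ = (ik − 2αu)·χ, χ″ = ((ik − 2αu)² − 2α)·χ; the odd-in-u pieces drop out.
State is unnormalized: ∫|χ|² dx = 0.75169, and ∫χ*·(−ħ² χ'') dx = 2.9642, so ⟨p²⟩ = 2.9642 / 0.75169.
⟨p²⟩ = 3.9434.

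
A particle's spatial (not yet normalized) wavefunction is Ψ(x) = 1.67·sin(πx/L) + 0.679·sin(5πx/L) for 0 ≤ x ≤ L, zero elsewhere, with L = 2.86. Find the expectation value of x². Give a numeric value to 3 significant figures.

2.41

⟨x²⟩ = ∫ x²·|Ψ|² dx / ∫|Ψ|² dx (integrals over the domain).
On 0 ≤ x ≤ L (j ≠ l): ∫sin²(jπx/L) dx = L/2, ∫sin(jπx/L)·sin(lπx/L) dx = 0; diagonal moments ∫x·sin²(jπx/L) dx = L²/4, ∫x²·sin²(jπx/L) dx = L³·(1/6 − 1/(4j²π²)); cross terms ∫x·sin(jπx/L)·sin(lπx/L) dx = 0 for j + l even and −4jlL²/(π²(j² − l²)²) for j + l odd, ∫x²·sin(jπx/L)·sin(lπx/L) dx = (−1)^(j+l)·4jlL³/(π²(j² − l²)²); higher powers the same way via product-to-sum and parts.
State is unnormalized: ∫|Ψ|² dx = 4.6474, and ∫Ψ*·x²·Ψ dx = 11.194, so ⟨x²⟩ = 11.194 / 4.6474.
⟨x²⟩ = 2.4087.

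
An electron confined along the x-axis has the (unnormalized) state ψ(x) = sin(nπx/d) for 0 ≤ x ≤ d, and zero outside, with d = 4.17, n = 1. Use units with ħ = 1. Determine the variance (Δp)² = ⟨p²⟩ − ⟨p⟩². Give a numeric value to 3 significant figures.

0.568

Compute ⟨p⟩ and ⟨p²⟩ separately; (Δp)² = ⟨p²⟩ − ⟨p⟩².
d/dx sin(nπx/d) = (nπ/d)·cos(nπx/d) and d²/dx² sin(nπx/d) = −(nπ/d)²·sin(nπx/d); on 0 ≤ x ≤ d, ∫sin²(nπx/d) dx = d/2 and ∫sin(nπx/d)·cos(nπx/d) dx = 0.
Normalization: ∫|ψ|² dx = 2.0850.
⟨p⟩ = 0.0000 and ⟨p²⟩ = 0.56758.
(Δp)² = 0.56758 − (0.0000)² = 0.56758.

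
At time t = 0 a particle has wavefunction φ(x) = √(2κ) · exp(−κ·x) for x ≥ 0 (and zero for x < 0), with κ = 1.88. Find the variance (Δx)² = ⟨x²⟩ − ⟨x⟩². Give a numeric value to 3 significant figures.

Compute ⟨x⟩ and ⟨x²⟩ separately, then (Δx)² = ⟨x²⟩ − ⟨x⟩².
Every integrand reduces to terms xʲ·e^(−2κx) on [0, ∞); use ∫₀^∞ xʲ·e^(−2κx) dx = j!/(2κ)^(j+1).
⟨x⟩ = 0.26596 and ⟨x²⟩ = 0.14147.
(Δx)² = 0.14147 − (0.26596)² = 0.070733.

0.0707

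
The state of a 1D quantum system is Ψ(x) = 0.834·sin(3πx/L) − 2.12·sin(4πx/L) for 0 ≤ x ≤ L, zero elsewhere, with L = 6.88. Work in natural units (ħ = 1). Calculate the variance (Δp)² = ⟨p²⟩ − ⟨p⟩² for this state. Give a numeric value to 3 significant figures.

Compute ⟨p⟩ and ⟨p²⟩ separately; (Δp)² = ⟨p²⟩ − ⟨p⟩².
d²/dx² sin(jπx/L) = −(jπ/L)²·sin(jπx/L); on 0 ≤ x ≤ L, ∫sin²(jπx/L) dx = L/2 and ∫sin(jπx/L)·sin(lπx/L) dx = 0 for j ≠ l, so only diagonal terms survive in ∫|Ψ|² and ∫Ψ·Ψ″; ∫Ψ·Ψ′ dx = [Ψ²/2] between the walls = 0.
Normalization: ∫|Ψ|² dx = 17.853.
⟨p⟩ = 0.0000 and ⟨p²⟩ = 3.1405.
(Δp)² = 3.1405 − (0.0000)² = 3.1405.

3.14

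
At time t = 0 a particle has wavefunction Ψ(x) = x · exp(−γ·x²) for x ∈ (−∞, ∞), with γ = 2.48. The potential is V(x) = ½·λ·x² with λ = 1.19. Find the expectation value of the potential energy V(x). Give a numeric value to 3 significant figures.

⟨V⟩ = ∫ V(x)·|Ψ|² dx / ∫|Ψ|² dx.
Expand each integrand as polynomial × e^(−2γx²) and use ∫x^(2j)·e^(−2γx²) dx = (2j−1)!!/(4γ)^j · √(π/(2γ)), odd powers → 0; here √(π/(2γ)) = 0.79586.
State is unnormalized: ∫|Ψ|² dx = 0.080227, and ∫Ψ*·V(x)·Ψ dx = 0.014436, so ⟨V⟩ = 0.014436 / 0.080227.
⟨V⟩ = 0.17994.

0.180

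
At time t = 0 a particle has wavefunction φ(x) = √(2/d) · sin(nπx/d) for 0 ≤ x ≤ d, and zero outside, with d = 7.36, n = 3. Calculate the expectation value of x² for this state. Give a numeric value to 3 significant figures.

17.8

⟨x²⟩ = ∫ x²·|φ|² dx (integrals over the domain).
With sin²θ = (1 − cos2θ)/2 on 0 ≤ x ≤ d: ∫sin²(nπx/d) dx = d/2, ∫x·sin²(nπx/d) dx = d²/4, ∫x²·sin²(nπx/d) dx = d³·(1/6 − 1/(4n²π²)); higher powers xᵏ the same way, integrating xᵏ·cos(2nπx/d) by parts.
⟨x²⟩ = 17.752.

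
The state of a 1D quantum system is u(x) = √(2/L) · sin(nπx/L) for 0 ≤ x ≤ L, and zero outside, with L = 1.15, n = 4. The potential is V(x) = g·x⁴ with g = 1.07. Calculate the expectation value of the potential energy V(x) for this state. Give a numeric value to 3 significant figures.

⟨V⟩ = ∫ V(x)·|u|² dx.
With sin²θ = (1 − cos2θ)/2 on 0 ≤ x ≤ L: ∫sin²(nπx/L) dx = L/2, ∫x·sin²(nπx/L) dx = L²/4, ∫x²·sin²(nπx/L) dx = L³·(1/6 − 1/(4n²π²)); higher powers xᵏ the same way, integrating xᵏ·cos(2nπx/L) by parts.
⟨V⟩ = 0.36255.

0.363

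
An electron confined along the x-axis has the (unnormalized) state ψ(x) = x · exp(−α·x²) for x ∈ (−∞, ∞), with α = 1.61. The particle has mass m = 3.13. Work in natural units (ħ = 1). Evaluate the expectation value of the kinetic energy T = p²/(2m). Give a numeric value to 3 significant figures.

T = −(ħ²/2m) d²/dx², so ⟨T⟩ = −(ħ²/2m) ∫ ψ*·ψ'' dx / ∫|ψ|² dx; with m = 3.13.
Expand each integrand as polynomial × e^(−2αx²) and use ∫x^(2j)·e^(−2αx²) dx = (2j−1)!!/(4α)^j · √(π/(2α)), odd powers → 0; here √(π/(2α)) = 0.98775. Differentiate with the product rule, d/dx e^(−αx²) = −2αx·e^(−αx²).
State is unnormalized: ∫|ψ|² dx = 0.15338, and ∫ψ*·(−ħ²/2m · ψ'') dx = 0.11834, so ⟨T⟩ = 0.11834 / 0.15338.
⟨T⟩ = 0.77157.

0.772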